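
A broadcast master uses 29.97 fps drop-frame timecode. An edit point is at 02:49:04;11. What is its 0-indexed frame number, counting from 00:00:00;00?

Complete 10-minute blocks: 16, each 17982 frames → 287712.
Remaining 9 whole minutes in the current block: 1800 + 8 × 1798 = 16184 frames.
Within the current minute: 4 × 30 + 11 − 2 = 129 (labels ;00/;01 skipped at this minute). Total = 287712 + 16184 + 129 = 304025.

304025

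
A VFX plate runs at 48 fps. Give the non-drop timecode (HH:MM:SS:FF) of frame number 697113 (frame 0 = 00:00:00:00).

697113 ÷ 48 = 14523 full seconds, remainder 9 frames.
14523 s = 4 h 2 min 3 s.
Timecode: 04:02:03:09.

04:02:03:09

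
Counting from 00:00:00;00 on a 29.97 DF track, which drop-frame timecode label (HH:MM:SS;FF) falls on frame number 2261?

00:01:15;13

Ten DF minutes hold 17982 frames, so frame 2261 lies in block 0 (frames 0–17981) with 2261 frames into that block.
The block's first minute is 1800 frames and the rest 1798 each; 2261 frames reaches minute 1, so 0 × 18 + 1 × 2 = 2 labels have been skipped so far.
Adding those back, label number 2261 + 2 = 2263 at 30 labels/s is 75 s + 13 f = 0 h 1 min 15 s frame 13, i.e. 00:01:15;13.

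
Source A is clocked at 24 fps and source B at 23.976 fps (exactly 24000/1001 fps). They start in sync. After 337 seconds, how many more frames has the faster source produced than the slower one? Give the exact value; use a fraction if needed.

8088/1001 frames

A emits 24 × 337 = 8088 frames; B emits 24000/1001 × 337 = 8088000/1001.
Difference = 8088/1001 frames (≈ 8.0799); B is behind A.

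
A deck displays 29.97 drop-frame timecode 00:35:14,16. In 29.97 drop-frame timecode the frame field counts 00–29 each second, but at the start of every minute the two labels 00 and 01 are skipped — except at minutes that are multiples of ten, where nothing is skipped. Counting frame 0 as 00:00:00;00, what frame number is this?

63372

Complete 10-minute blocks: 3, each 17982 frames → 53946.
Remaining 5 whole minutes in the current block: 1800 + 4 × 1798 = 8992 frames.
Within the current minute: 14 × 30 + 16 − 2 = 434 (labels ;00/;01 skipped at this minute). Total = 53946 + 8992 + 434 = 63372.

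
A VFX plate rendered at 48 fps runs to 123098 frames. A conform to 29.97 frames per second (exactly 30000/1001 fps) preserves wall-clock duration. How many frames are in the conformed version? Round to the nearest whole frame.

76859 frames

Frames at target rate = 123098 × (30000/1001) / (48) = 76936250/1001 ≈ 76859.391.
Nearest whole frame: 76859.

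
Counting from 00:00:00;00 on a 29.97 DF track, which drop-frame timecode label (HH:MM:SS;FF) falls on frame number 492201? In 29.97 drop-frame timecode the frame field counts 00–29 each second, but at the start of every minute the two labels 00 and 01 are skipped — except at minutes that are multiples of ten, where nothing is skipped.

Each 10-minute DF block holds 10 × 60 × 30 − 9 × 2 = 17982 frames. 492201 ÷ 17982 → 27 full blocks, remainder 6687.
Within the partial block the first minute is 1800 frames and each further minute 1798, so 3 further minute boundaries passed. Total skipped labels = 18 × 27 + 2 × 3 = 492.
Non-drop label index = 492201 + 492 = 492693; at 30 labels/s that is 04:33:43:03, i.e. DF 04:33:43;03.

04:33:43;03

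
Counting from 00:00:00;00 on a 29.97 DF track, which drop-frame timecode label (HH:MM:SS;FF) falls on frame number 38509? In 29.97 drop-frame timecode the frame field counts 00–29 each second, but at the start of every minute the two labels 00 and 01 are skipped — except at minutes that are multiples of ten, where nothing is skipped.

00:21:24;27

Each 10-minute DF block holds 10 × 60 × 30 − 9 × 2 = 17982 frames. 38509 ÷ 17982 → 2 full blocks, remainder 2545.
Within the partial block the first minute is 1800 frames and each further minute 1798, so 1 further minute boundary passed. Total skipped labels = 18 × 2 + 2 × 1 = 38.
Non-drop label index = 38509 + 38 = 38547; at 30 labels/s that is 00:21:24:27, i.e. DF 00:21:24;27.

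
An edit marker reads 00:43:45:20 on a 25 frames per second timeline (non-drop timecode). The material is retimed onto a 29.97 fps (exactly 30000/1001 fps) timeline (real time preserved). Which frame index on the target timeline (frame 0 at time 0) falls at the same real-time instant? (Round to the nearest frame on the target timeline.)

Source frame index: (0×3600 + 43×60 + 45) × 25 + 20 = 65645.
Real time: 65645 / (25) = 13129/5 s.
Target frame: (13129/5) × (30000/1001) = 78774000/1001 ≈ 78695.305 → 78695.

frame 78695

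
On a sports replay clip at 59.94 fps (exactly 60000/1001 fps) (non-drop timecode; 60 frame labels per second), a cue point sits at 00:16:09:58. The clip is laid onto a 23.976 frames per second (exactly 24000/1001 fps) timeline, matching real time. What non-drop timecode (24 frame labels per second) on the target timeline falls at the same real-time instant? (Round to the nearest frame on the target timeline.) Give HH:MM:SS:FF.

Source frame index: (0×3600 + 16×60 + 9) × 60 + 58 = 58198.
Real time: 58198 / (60000/1001) = 29128099/30000 s.
Target frame: (29128099/30000) × (24000/1001) = 116396/5 ≈ 23279.200 → 23279.
At 24 labels/s: frame 23279 → 00:16:09:23.

00:16:09:23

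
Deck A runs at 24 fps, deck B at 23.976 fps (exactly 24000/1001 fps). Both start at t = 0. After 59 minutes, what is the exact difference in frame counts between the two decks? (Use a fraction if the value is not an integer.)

59 min = 3540 s.
A emits 24 × 3540 = 84960 frames; B emits 24000/1001 × 3540 = 84960000/1001.
Difference = 84960/1001 frames (≈ 84.8751); B is behind A.

84960/1001 frames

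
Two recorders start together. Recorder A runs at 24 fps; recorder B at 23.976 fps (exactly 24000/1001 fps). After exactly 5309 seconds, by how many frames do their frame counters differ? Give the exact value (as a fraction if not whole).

A emits 24 × 5309 = 127416 frames; B emits 24000/1001 × 5309 = 127416000/1001.
Difference = 127416/1001 frames (≈ 127.2887); B is behind A.

127416/1001 frames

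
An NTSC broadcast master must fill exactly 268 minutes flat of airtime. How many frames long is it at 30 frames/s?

482400 frames

268 min = 16080 s.
Frames = 16080 × 30 = 482400.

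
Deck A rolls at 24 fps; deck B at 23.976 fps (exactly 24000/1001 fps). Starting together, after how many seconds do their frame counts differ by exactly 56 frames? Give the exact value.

The gap grows by |24000/1001 − 24| = 24/1001 frames per second.
Time for a 56-frame gap: 56 ÷ (24/1001) = 7007/3 s.

7007/3 seconds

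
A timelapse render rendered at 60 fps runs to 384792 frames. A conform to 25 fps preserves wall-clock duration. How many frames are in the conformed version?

160330 frames

Target frames = source frames × (target rate / source rate) = 384792 × (25)/(60) = 384792 × 5/12 = 160330.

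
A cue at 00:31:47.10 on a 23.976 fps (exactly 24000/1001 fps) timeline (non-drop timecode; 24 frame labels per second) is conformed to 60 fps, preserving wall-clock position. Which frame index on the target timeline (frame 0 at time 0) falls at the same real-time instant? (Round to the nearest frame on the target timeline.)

frame 114559

Source frame index: (0×3600 + 31×60 + 47) × 24 + 10 = 45778.
Real time: 45778 / (24000/1001) = 22911889/12000 s.
Target frame: (22911889/12000) × (60) = 22911889/200 ≈ 114559.445 → 114559.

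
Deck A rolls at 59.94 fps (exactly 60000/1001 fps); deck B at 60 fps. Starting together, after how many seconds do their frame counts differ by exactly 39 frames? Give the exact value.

650.65 seconds

The gap grows by |60 − 60000/1001| = 60/1001 frames per second.
Time for a 39-frame gap: 39 ÷ (60/1001) = 650.65 s.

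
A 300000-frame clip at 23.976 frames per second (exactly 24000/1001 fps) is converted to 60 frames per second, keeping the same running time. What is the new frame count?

750750 frames

Target frames = source frames × (target rate / source rate) = 300000 × (60)/(24000/1001) = 300000 × 1001/400 = 750750.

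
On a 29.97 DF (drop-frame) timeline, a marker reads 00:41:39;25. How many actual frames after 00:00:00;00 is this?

Complete 10-minute blocks: 4, each 17982 frames → 71928.
Remaining 1 whole minute in the current block: 1800 + 0 × 1798 = 1800 frames.
Within the current minute: 39 × 30 + 25 − 2 = 1193 (labels ;00/;01 skipped at this minute). Total = 71928 + 1800 + 1193 = 74921.

74921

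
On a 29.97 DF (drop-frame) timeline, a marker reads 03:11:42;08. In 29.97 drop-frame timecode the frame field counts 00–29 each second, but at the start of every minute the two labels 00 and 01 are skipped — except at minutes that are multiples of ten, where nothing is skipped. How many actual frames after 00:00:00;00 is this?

As if non-drop at 30 labels/s: (3 × 3600 + 11 × 60 + 42) × 30 + 8 = 345068.
Minute boundaries passed: 191; those not divisible by 10: 191 − 19 = 172; dropped labels = 2 × 172 = 344.
Actual frame index = 345068 − 344 = 344724.

344724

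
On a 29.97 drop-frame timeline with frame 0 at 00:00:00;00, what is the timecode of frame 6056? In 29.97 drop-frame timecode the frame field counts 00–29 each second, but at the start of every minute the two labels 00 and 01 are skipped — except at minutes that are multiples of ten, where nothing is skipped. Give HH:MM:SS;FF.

Ten DF minutes hold 17982 frames, so frame 6056 lies in block 0 (frames 0–17981) with 6056 frames into that block.
The block's first minute is 1800 frames and the rest 1798 each; 6056 frames reaches minute 3, so 0 × 18 + 3 × 2 = 6 labels have been skipped so far.
Adding those back, label number 6056 + 6 = 6062 at 30 labels/s is 202 s + 2 f = 0 h 3 min 22 s frame 2, i.e. 00:03:22;02.

00:03:22;02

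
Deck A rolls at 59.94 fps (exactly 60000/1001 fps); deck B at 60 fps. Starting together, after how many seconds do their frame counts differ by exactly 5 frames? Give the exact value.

The gap grows by |60 − 60000/1001| = 60/1001 frames per second.
Time for a 5-frame gap: 5 ÷ (60/1001) = 1001/12 s.

1001/12 seconds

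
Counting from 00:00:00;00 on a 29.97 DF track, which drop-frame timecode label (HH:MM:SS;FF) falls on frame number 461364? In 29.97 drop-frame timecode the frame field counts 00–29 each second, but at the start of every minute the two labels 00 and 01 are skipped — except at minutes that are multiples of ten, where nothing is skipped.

04:16:34;06

Each 10-minute DF block holds 10 × 60 × 30 − 9 × 2 = 17982 frames. 461364 ÷ 17982 → 25 full blocks, remainder 11814.
Within the partial block the first minute is 1800 frames and each further minute 1798, so 6 further minute boundaries passed. Total skipped labels = 18 × 25 + 2 × 6 = 462.
Non-drop label index = 461364 + 462 = 461826; at 30 labels/s that is 04:16:34:06, i.e. DF 04:16:34;06.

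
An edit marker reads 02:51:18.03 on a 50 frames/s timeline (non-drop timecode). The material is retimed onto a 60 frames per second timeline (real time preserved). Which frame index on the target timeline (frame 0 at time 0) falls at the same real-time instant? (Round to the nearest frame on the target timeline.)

frame 616684

Source frame index: (2×3600 + 51×60 + 18) × 50 + 3 = 513903.
Real time: 513903 / (50) = 513903/50 s.
Target frame: (513903/50) × (60) = 3083418/5 ≈ 616683.600 → 616684.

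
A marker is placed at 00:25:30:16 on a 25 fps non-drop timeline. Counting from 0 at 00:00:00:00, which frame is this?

38266

Total seconds to the label: (0 × 3600 + 25 × 60 + 30) = 1530.
Frame index = 1530 × 25 + 16 = 38266.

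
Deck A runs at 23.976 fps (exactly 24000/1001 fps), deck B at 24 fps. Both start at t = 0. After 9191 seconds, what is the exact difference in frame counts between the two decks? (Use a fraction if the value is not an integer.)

A emits 24000/1001 × 9191 = 2424000/11 frames; B emits 24 × 9191 = 220584.
Difference = 2424/11 frames (≈ 220.3636); B is ahead of A.

2424/11 frames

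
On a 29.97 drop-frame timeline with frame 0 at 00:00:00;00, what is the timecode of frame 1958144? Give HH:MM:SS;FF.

Ten DF minutes hold 17982 frames, so frame 1958144 lies in block 108 (frames 1942056–1960037) with 16088 frames into that block.
The block's first minute is 1800 frames and the rest 1798 each; 16088 frames reaches minute 8, so 108 × 18 + 8 × 2 = 1960 labels have been skipped so far.
Adding those back, label number 1958144 + 1960 = 1960104 at 30 labels/s is 65336 s + 24 f = 18 h 8 min 56 s frame 24, i.e. 18:08:56;24.

18:08:56;24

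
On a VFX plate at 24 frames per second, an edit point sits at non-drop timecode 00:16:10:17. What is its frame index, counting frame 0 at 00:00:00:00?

Total seconds to the label: (0 × 3600 + 16 × 60 + 10) = 970.
Frame index = 970 × 24 + 17 = 23297.

23297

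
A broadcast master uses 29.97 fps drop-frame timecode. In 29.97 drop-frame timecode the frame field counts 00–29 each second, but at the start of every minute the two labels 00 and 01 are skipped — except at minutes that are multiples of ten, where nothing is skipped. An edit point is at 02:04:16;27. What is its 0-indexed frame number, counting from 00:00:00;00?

223483

As if non-drop at 30 labels/s: (2 × 3600 + 4 × 60 + 16) × 30 + 27 = 223707.
Minute boundaries passed: 124; those not divisible by 10: 124 − 12 = 112; dropped labels = 2 × 112 = 224.
Actual frame index = 223707 − 224 = 223483.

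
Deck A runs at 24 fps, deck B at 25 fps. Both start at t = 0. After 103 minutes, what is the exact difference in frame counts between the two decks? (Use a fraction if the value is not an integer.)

103 min = 6180 s.
A emits 24 × 6180 = 148320 frames; B emits 25 × 6180 = 154500.
Difference = 6180 frames; B is ahead of A.

6180 frames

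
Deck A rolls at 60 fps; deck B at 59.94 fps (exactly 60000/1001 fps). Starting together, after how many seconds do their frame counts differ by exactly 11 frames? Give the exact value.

The gap grows by |60000/1001 − 60| = 60/1001 frames per second.
Time for a 11-frame gap: 11 ÷ (60/1001) = 11011/60 s.

11011/60 seconds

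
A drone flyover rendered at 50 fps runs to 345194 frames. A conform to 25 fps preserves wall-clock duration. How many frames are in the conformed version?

Target frames = source frames × (target rate / source rate) = 345194 × (25)/(50) = 345194 × 1/2 = 172597.

172597 frames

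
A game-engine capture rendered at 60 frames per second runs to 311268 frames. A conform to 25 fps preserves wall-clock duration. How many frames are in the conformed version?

Target frames = source frames × (target rate / source rate) = 311268 × (25)/(60) = 311268 × 5/12 = 129695.

129695 frames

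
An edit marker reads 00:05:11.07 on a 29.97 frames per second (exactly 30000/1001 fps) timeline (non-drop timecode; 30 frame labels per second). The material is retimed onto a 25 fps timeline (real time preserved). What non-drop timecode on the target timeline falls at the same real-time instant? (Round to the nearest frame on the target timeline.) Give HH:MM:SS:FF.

00:05:11:14

Source frame index: (0×3600 + 5×60 + 11) × 30 + 7 = 9337.
Real time: 9337 / (30000/1001) = 9346337/30000 s.
Target frame: (9346337/30000) × (25) = 9346337/1200 ≈ 7788.614 → 7789.
At 25 labels/s: frame 7789 → 00:05:11:14.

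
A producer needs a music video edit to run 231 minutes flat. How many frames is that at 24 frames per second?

231 min = 13860 s.
Frames = 13860 × 24 = 332640.

332640 frames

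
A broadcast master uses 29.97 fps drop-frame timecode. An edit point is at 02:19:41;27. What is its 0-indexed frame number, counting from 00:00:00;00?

251205

As if non-drop at 30 labels/s: (2 × 3600 + 19 × 60 + 41) × 30 + 27 = 251457.
Minute boundaries passed: 139; those not divisible by 10: 139 − 13 = 126; dropped labels = 2 × 126 = 252.
Actual frame index = 251457 − 252 = 251205.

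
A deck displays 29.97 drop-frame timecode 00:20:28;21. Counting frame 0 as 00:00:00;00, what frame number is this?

36825

Complete 10-minute blocks: 2, each 17982 frames → 35964.
Remaining 0 whole minutes in the current block: 0 frames.
Within the current minute: 28 × 30 + 21 = 861. Total = 35964 + 0 + 861 = 36825.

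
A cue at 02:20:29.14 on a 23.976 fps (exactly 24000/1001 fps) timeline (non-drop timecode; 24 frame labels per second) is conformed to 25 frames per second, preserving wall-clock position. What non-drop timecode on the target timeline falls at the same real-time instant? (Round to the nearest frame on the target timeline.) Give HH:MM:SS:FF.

02:20:38:00

Source frame index: (2×3600 + 20×60 + 29) × 24 + 14 = 202310.
Real time: 202310 / (24000/1001) = 20251231/2400 s.
Target frame: (20251231/2400) × (25) = 20251231/96 ≈ 210950.323 → 210950.
At 25 labels/s: frame 210950 → 02:20:38:00.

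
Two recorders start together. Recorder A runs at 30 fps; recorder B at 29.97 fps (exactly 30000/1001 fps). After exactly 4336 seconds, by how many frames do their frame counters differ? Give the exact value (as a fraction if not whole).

130080/1001 frames

A emits 30 × 4336 = 130080 frames; B emits 30000/1001 × 4336 = 130080000/1001.
Difference = 130080/1001 frames (≈ 129.9500); B is behind A.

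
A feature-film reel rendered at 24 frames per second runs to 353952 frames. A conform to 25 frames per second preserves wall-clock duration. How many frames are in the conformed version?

Target frames = source frames × (target rate / source rate) = 353952 × (25)/(24) = 353952 × 25/24 = 368700.

368700 frames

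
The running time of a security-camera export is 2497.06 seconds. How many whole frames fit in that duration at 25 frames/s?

Frames = 2497.06 × 25 = 124853/2 ≈ 62426.5000.
Complete frames: 62426.

62426 frames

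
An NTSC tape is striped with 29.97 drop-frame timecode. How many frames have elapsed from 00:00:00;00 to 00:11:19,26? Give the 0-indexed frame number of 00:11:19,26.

20376

As if non-drop at 30 labels/s: (0 × 3600 + 11 × 60 + 19) × 30 + 26 = 20396.
Minute boundaries passed: 11; those not divisible by 10: 11 − 1 = 10; dropped labels = 2 × 10 = 20.
Actual frame index = 20396 − 20 = 20376.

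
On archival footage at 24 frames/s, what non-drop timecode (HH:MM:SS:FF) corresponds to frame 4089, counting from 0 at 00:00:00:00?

4089 ÷ 24 = 170 full seconds, remainder 9 frames.
170 s = 0 h 2 min 50 s.
Timecode: 00:02:50:09.

00:02:50:09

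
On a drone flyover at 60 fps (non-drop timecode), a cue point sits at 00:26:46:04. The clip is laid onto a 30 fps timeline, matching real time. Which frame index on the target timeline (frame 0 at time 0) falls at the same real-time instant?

frame 48182

Source frame index: (0×3600 + 26×60 + 46) × 60 + 4 = 96364.
Real time: 96364 / (60) = 24091/15 s.
Target frame: (24091/15) × (30) = 48182.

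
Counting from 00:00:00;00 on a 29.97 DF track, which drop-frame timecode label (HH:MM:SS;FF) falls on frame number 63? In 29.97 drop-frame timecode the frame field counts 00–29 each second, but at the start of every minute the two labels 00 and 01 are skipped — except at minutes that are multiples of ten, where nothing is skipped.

Ten DF minutes hold 17982 frames, so frame 63 lies in block 0 (frames 0–17981) with 63 frames into that block.
The block's first minute is 1800 frames and the rest 1798 each; 63 frames reaches minute 0, so 0 × 18 + 0 × 2 = 0 labels have been skipped so far.
Adding those back, label number 63 + 0 = 63 at 30 labels/s is 2 s + 3 f = 0 h 0 min 2 s frame 3, i.e. 00:00:02;03.

00:00:02;03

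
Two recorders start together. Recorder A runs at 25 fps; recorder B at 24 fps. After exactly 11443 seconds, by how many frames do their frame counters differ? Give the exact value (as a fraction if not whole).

A emits 25 × 11443 = 286075 frames; B emits 24 × 11443 = 274632.
Difference = 11443 frames; B is behind A.

11443 frames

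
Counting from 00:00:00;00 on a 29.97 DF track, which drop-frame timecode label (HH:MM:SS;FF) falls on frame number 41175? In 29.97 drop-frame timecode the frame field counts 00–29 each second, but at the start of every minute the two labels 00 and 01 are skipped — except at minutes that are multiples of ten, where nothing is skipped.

Ten DF minutes hold 17982 frames, so frame 41175 lies in block 2 (frames 35964–53945) with 5211 frames into that block.
The block's first minute is 1800 frames and the rest 1798 each; 5211 frames reaches minute 2, so 2 × 18 + 2 × 2 = 40 labels have been skipped so far.
Adding those back, label number 41175 + 40 = 41215 at 30 labels/s is 1373 s + 25 f = 0 h 22 min 53 s frame 25, i.e. 00:22:53;25.

00:22:53;25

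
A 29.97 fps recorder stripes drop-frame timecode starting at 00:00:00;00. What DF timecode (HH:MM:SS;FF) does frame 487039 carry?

Ten DF minutes hold 17982 frames, so frame 487039 lies in block 27 (frames 485514–503495) with 1525 frames into that block.
The block's first minute is 1800 frames and the rest 1798 each; 1525 frames reaches minute 0, so 27 × 18 + 0 × 2 = 486 labels have been skipped so far.
Adding those back, label number 487039 + 486 = 487525 at 30 labels/s is 16250 s + 25 f = 4 h 30 min 50 s frame 25, i.e. 04:30:50;25.

04:30:50;25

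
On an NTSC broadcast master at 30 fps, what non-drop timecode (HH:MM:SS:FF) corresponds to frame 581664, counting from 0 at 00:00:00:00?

581664 ÷ 30 = 19388 full seconds, remainder 24 frames.
19388 s = 5 h 23 min 8 s.
Timecode: 05:23:08:24.

05:23:08:24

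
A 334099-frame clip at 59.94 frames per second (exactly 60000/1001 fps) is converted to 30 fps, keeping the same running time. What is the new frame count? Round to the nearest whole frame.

167217 frames

Frames at target rate = 334099 × (30) / (60000/1001) = 334433099/2000 ≈ 167216.549.
Nearest whole frame: 167217.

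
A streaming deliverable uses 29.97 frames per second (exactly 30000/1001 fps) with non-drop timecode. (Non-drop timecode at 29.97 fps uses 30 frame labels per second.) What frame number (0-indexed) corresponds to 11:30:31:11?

Total seconds to the label: (11 × 3600 + 30 × 60 + 31) = 41431.
Frame index = 41431 × 30 + 11 = 1242941.

1242941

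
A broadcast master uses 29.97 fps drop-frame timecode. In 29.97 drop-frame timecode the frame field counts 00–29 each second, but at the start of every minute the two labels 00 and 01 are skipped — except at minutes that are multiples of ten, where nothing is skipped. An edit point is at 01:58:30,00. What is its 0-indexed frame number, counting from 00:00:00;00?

As if non-drop at 30 labels/s: (1 × 3600 + 58 × 60 + 30) × 30 + 0 = 213300.
Minute boundaries passed: 118; those not divisible by 10: 118 − 11 = 107; dropped labels = 2 × 107 = 214.
Actual frame index = 213300 − 214 = 213086.

213086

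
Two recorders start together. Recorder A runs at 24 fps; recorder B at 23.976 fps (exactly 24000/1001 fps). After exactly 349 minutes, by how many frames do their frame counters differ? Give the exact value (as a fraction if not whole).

502560/1001 frames

349 min = 20940 s.
A emits 24 × 20940 = 502560 frames; B emits 24000/1001 × 20940 = 502560000/1001.
Difference = 502560/1001 frames (≈ 502.0579); B is behind A.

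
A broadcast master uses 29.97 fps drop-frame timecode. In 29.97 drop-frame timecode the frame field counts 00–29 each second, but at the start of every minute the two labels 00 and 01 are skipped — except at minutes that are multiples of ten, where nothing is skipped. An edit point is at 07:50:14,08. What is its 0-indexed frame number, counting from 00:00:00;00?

Complete 10-minute blocks: 47, each 17982 frames → 845154.
Remaining 0 whole minutes in the current block: 0 frames.
Within the current minute: 14 × 30 + 8 = 428. Total = 845154 + 0 + 428 = 845582.

845582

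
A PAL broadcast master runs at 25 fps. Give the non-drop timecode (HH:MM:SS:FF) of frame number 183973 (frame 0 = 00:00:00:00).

183973 ÷ 25 = 7358 full seconds, remainder 23 frames.
7358 s = 2 h 2 min 38 s.
Timecode: 02:02:38:23.

02:02:38:23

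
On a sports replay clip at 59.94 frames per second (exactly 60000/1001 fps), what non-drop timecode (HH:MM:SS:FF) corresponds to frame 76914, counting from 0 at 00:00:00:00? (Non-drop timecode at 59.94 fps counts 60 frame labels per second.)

76914 ÷ 60 = 1281 full seconds, remainder 54 frames.
1281 s = 0 h 21 min 21 s.
Timecode: 00:21:21:54.

00:21:21:54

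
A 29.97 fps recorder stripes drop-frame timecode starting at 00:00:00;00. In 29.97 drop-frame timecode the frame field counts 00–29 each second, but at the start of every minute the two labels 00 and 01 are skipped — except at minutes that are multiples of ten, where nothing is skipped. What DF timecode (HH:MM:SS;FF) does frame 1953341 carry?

Each 10-minute DF block holds 10 × 60 × 30 − 9 × 2 = 17982 frames. 1953341 ÷ 17982 → 108 full blocks, remainder 11285.
Within the partial block the first minute is 1800 frames and each further minute 1798, so 6 further minute boundaries passed. Total skipped labels = 18 × 108 + 2 × 6 = 1956.
Non-drop label index = 1953341 + 1956 = 1955297; at 30 labels/s that is 18:06:16:17, i.e. DF 18:06:16;17.

18:06:16;17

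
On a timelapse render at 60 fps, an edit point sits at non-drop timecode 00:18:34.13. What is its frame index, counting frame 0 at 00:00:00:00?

66853

Total seconds to the label: (0 × 3600 + 18 × 60 + 34) = 1114.
Frame index = 1114 × 60 + 13 = 66853.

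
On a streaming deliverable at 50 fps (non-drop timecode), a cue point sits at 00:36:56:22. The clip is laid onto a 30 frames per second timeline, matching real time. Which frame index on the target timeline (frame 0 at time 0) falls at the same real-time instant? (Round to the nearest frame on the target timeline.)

Source frame index: (0×3600 + 36×60 + 56) × 50 + 22 = 110822.
Real time: 110822 / (50) = 55411/25 s.
Target frame: (55411/25) × (30) = 332466/5 ≈ 66493.200 → 66493.

frame 66493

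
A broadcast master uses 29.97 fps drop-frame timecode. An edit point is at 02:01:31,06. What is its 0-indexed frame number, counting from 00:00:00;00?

218518

As if non-drop at 30 labels/s: (2 × 3600 + 1 × 60 + 31) × 30 + 6 = 218736.
Minute boundaries passed: 121; those not divisible by 10: 121 − 12 = 109; dropped labels = 2 × 109 = 218.
Actual frame index = 218736 − 218 = 218518.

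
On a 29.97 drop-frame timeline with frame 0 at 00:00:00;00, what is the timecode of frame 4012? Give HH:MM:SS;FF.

00:02:13;26

Ten DF minutes hold 17982 frames, so frame 4012 lies in block 0 (frames 0–17981) with 4012 frames into that block.
The block's first minute is 1800 frames and the rest 1798 each; 4012 frames reaches minute 2, so 0 × 18 + 2 × 2 = 4 labels have been skipped so far.
Adding those back, label number 4012 + 4 = 4016 at 30 labels/s is 133 s + 26 f = 0 h 2 min 13 s frame 26, i.e. 00:02:13;26.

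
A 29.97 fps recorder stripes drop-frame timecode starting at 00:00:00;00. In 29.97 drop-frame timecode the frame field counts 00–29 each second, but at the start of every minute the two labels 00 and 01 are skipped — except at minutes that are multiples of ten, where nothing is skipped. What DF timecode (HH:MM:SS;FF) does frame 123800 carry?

Ten DF minutes hold 17982 frames, so frame 123800 lies in block 6 (frames 107892–125873) with 15908 frames into that block.
The block's first minute is 1800 frames and the rest 1798 each; 15908 frames reaches minute 8, so 6 × 18 + 8 × 2 = 124 labels have been skipped so far.
Adding those back, label number 123800 + 124 = 123924 at 30 labels/s is 4130 s + 24 f = 1 h 8 min 50 s frame 24, i.e. 01:08:50;24.

01:08:50;24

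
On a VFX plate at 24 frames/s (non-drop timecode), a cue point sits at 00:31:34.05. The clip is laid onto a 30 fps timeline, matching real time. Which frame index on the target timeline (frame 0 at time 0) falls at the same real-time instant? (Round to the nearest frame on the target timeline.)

Source frame index: (0×3600 + 31×60 + 34) × 24 + 5 = 45461.
Real time: 45461 / (24) = 45461/24 s.
Target frame: (45461/24) × (30) = 227305/4 ≈ 56826.250 → 56826.

frame 56826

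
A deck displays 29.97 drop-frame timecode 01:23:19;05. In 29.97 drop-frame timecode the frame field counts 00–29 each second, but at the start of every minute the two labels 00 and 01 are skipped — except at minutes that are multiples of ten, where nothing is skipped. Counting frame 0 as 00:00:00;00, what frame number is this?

149825

Complete 10-minute blocks: 8, each 17982 frames → 143856.
Remaining 3 whole minutes in the current block: 1800 + 2 × 1798 = 5396 frames.
Within the current minute: 19 × 30 + 5 − 2 = 573 (labels ;00/;01 skipped at this minute). Total = 143856 + 5396 + 573 = 149825.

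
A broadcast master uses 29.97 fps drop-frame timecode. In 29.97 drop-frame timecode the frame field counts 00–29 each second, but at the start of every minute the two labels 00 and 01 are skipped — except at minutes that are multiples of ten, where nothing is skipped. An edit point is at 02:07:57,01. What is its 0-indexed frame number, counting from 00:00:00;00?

230081

As if non-drop at 30 labels/s: (2 × 3600 + 7 × 60 + 57) × 30 + 1 = 230311.
Minute boundaries passed: 127; those not divisible by 10: 127 − 12 = 115; dropped labels = 2 × 115 = 230.
Actual frame index = 230311 − 230 = 230081.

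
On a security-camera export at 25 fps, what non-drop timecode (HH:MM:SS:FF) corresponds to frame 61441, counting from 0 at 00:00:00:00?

00:40:57:16

61441 ÷ 25 = 2457 full seconds, remainder 16 frames.
2457 s = 0 h 40 min 57 s.
Timecode: 00:40:57:16.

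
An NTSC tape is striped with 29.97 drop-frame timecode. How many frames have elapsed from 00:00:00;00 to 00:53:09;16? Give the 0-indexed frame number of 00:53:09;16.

Complete 10-minute blocks: 5, each 17982 frames → 89910.
Remaining 3 whole minutes in the current block: 1800 + 2 × 1798 = 5396 frames.
Within the current minute: 9 × 30 + 16 − 2 = 284 (labels ;00/;01 skipped at this minute). Total = 89910 + 5396 + 284 = 95590.

95590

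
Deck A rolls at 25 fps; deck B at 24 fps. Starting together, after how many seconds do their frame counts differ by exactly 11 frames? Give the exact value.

The gap grows by |24 − 25| = 1 frame per second.
Time for a 11-frame gap: 11 ÷ (1) = 11 s.

11 seconds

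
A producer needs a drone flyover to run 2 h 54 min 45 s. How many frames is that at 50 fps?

524250 frames

2 h 54 min 45 s = 10485 s.
Frames = 10485 × 50 = 524250.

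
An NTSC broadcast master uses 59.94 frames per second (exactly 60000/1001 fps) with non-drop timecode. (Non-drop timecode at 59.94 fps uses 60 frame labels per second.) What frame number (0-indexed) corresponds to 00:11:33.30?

Total seconds to the label: (0 × 3600 + 11 × 60 + 33) = 693.
Frame index = 693 × 60 + 30 = 41610.

41610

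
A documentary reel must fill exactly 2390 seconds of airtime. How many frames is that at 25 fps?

Frames = 2390 × 25 = 59750.

59750 frames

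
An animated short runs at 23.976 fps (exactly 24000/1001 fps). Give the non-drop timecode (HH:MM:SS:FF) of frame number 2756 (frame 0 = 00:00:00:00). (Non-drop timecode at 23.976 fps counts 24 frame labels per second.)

00:01:54:20

2756 ÷ 24 = 114 full seconds, remainder 20 frames.
114 s = 0 h 1 min 54 s.
Timecode: 00:01:54:20.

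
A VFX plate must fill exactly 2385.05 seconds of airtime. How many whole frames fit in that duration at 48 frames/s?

Frames = 2385.05 × 48 = 572412/5 ≈ 114482.4000.
Complete frames: 114482.

114482 frames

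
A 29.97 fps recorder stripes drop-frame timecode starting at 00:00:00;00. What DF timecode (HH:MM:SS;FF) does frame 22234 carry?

Ten DF minutes hold 17982 frames, so frame 22234 lies in block 1 (frames 17982–35963) with 4252 frames into that block.
The block's first minute is 1800 frames and the rest 1798 each; 4252 frames reaches minute 2, so 1 × 18 + 2 × 2 = 22 labels have been skipped so far.
Adding those back, label number 22234 + 22 = 22256 at 30 labels/s is 741 s + 26 f = 0 h 12 min 21 s frame 26, i.e. 00:12:21;26.

00:12:21;26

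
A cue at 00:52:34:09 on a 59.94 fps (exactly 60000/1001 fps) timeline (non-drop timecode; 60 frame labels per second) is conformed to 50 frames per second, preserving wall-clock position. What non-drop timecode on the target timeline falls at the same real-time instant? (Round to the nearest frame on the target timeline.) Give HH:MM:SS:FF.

Source frame index: (0×3600 + 52×60 + 34) × 60 + 9 = 189249.
Real time: 189249 / (60000/1001) = 63146083/20000 s.
Target frame: (63146083/20000) × (50) = 63146083/400 ≈ 157865.207 → 157865.
At 50 labels/s: frame 157865 → 00:52:37:15.

00:52:37:15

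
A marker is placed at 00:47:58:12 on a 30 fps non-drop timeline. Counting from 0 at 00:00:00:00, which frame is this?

86352

Total seconds to the label: (0 × 3600 + 47 × 60 + 58) = 2878.
Frame index = 2878 × 30 + 12 = 86352.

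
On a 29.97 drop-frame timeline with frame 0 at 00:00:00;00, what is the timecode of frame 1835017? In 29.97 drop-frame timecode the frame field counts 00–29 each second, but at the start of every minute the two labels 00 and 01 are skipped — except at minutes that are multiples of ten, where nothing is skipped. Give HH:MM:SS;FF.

Each 10-minute DF block holds 10 × 60 × 30 − 9 × 2 = 17982 frames. 1835017 ÷ 17982 → 102 full blocks, remainder 853.
Within the partial block the first minute is 1800 frames and each further minute 1798, so 0 further minute boundaries passed. Total skipped labels = 18 × 102 + 2 × 0 = 1836.
Non-drop label index = 1835017 + 1836 = 1836853; at 30 labels/s that is 17:00:28:13, i.e. DF 17:00:28;13.

17:00:28;13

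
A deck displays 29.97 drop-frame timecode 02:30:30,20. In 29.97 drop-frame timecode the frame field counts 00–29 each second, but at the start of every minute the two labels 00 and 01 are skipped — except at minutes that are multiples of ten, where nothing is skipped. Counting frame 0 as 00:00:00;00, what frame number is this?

270650

As if non-drop at 30 labels/s: (2 × 3600 + 30 × 60 + 30) × 30 + 20 = 270920.
Minute boundaries passed: 150; those not divisible by 10: 150 − 15 = 135; dropped labels = 2 × 135 = 270.
Actual frame index = 270920 − 270 = 270650.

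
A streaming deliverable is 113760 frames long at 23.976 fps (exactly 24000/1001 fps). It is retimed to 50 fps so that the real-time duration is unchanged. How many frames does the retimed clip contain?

Target frames = source frames × (target rate / source rate) = 113760 × (50)/(24000/1001) = 113760 × 1001/480 = 237237.

237237 frames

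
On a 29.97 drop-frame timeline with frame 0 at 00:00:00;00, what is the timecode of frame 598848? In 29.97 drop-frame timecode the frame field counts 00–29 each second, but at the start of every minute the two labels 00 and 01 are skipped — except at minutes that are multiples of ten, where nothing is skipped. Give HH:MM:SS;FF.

05:33:01;18

Ten DF minutes hold 17982 frames, so frame 598848 lies in block 33 (frames 593406–611387) with 5442 frames into that block.
The block's first minute is 1800 frames and the rest 1798 each; 5442 frames reaches minute 3, so 33 × 18 + 3 × 2 = 600 labels have been skipped so far.
Adding those back, label number 598848 + 600 = 599448 at 30 labels/s is 19981 s + 18 f = 5 h 33 min 1 s frame 18, i.e. 05:33:01;18.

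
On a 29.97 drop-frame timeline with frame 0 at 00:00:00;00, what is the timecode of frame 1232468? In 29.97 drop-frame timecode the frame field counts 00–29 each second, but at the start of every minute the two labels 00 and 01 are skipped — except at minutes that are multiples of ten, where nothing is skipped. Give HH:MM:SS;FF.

11:25:23;12

Each 10-minute DF block holds 10 × 60 × 30 − 9 × 2 = 17982 frames. 1232468 ÷ 17982 → 68 full blocks, remainder 9692.
Within the partial block the first minute is 1800 frames and each further minute 1798, so 5 further minute boundaries passed. Total skipped labels = 18 × 68 + 2 × 5 = 1234.
Non-drop label index = 1232468 + 1234 = 1233702; at 30 labels/s that is 11:25:23:12, i.e. DF 11:25:23;12.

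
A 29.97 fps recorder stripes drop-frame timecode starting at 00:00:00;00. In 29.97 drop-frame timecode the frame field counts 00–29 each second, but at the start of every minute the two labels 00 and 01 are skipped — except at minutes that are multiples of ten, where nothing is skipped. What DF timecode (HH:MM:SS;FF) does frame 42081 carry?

Ten DF minutes hold 17982 frames, so frame 42081 lies in block 2 (frames 35964–53945) with 6117 frames into that block.
The block's first minute is 1800 frames and the rest 1798 each; 6117 frames reaches minute 3, so 2 × 18 + 3 × 2 = 42 labels have been skipped so far.
Adding those back, label number 42081 + 42 = 42123 at 30 labels/s is 1404 s + 3 f = 0 h 23 min 24 s frame 3, i.e. 00:23:24;03.

00:23:24;03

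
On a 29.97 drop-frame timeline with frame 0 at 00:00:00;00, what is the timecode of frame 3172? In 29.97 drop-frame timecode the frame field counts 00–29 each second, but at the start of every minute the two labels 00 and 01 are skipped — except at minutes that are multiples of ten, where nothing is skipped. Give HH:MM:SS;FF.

Ten DF minutes hold 17982 frames, so frame 3172 lies in block 0 (frames 0–17981) with 3172 frames into that block.
The block's first minute is 1800 frames and the rest 1798 each; 3172 frames reaches minute 1, so 0 × 18 + 1 × 2 = 2 labels have been skipped so far.
Adding those back, label number 3172 + 2 = 3174 at 30 labels/s is 105 s + 24 f = 0 h 1 min 45 s frame 24, i.e. 00:01:45;24.

00:01:45;24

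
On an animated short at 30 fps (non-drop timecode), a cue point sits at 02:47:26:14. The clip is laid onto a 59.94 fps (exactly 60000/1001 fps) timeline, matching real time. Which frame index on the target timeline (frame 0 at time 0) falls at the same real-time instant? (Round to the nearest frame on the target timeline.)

frame 602186

Source frame index: (2×3600 + 47×60 + 26) × 30 + 14 = 301394.
Real time: 301394 / (30) = 150697/15 s.
Target frame: (150697/15) × (60000/1001) = 602788000/1001 ≈ 602185.814 → 602186.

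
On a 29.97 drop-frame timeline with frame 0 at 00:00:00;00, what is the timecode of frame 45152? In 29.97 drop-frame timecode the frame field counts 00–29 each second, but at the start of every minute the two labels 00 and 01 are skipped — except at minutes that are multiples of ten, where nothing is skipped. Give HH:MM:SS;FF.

00:25:06;18

Each 10-minute DF block holds 10 × 60 × 30 − 9 × 2 = 17982 frames. 45152 ÷ 17982 → 2 full blocks, remainder 9188.
Within the partial block the first minute is 1800 frames and each further minute 1798, so 5 further minute boundaries passed. Total skipped labels = 18 × 2 + 2 × 5 = 46.
Non-drop label index = 45152 + 46 = 45198; at 30 labels/s that is 00:25:06:18, i.e. DF 00:25:06;18.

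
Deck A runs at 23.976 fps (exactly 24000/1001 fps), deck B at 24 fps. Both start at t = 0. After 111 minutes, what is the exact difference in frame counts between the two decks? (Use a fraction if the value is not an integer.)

159840/1001 frames

111 min = 6660 s.
A emits 24000/1001 × 6660 = 159840000/1001 frames; B emits 24 × 6660 = 159840.
Difference = 159840/1001 frames (≈ 159.6803); B is ahead of A.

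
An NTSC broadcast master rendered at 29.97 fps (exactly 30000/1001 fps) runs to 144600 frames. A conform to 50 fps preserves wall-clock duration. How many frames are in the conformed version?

241241 frames

Target frames = source frames × (target rate / source rate) = 144600 × (50)/(30000/1001) = 144600 × 1001/600 = 241241.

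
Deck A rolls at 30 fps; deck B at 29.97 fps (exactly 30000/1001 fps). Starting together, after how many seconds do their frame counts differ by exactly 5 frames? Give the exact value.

The gap grows by |30000/1001 − 30| = 30/1001 frames per second.
Time for a 5-frame gap: 5 ÷ (30/1001) = 1001/6 s.

1001/6 seconds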